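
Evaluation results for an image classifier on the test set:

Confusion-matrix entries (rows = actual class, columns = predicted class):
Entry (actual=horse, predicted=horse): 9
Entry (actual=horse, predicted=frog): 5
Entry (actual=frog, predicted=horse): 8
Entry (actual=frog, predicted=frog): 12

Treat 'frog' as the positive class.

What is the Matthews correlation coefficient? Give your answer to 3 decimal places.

0.239

MCC = (TP·TN − FP·FN) / √((TP+FP)(TP+FN)(TN+FP)(TN+FN))
Numerator = 12·9 − 5·8 = 68
Denominator = √(17·20·14·17) = √80920 = 284.4644
MCC = 68 / 284.4644 = 0.239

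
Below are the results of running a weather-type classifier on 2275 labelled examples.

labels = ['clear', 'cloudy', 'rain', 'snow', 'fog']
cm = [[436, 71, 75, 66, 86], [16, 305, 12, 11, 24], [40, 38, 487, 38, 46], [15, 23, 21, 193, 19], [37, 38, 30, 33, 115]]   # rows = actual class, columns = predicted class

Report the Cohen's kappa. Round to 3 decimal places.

Observed agreement pₒ = trace/N = 1536/2275 = 0.6752
Expected agreement pₑ = Σ (rowᵢ·colᵢ)/N² = (734·544 + 368·475 + 649·625 + 271·341 + 253·290)/2275² = 0.2213
κ = (pₒ − pₑ)/(1 − pₑ) = (0.6752 − 0.2213)/(1 − 0.2213) = 0.583

0.583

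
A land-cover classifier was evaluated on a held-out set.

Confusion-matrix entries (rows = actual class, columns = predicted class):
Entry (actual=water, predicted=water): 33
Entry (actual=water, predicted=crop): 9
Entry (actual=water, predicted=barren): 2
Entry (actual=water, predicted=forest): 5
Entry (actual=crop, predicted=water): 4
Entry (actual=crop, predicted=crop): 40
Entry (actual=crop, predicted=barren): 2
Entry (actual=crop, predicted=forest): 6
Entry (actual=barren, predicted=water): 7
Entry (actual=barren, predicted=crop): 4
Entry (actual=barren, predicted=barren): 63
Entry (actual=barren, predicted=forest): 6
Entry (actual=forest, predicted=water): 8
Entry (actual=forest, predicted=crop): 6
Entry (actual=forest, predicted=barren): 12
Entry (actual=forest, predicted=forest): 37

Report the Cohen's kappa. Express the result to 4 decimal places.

Observed agreement pₒ = trace/N = 173/244 = 0.70902
Expected agreement pₑ = Σ (rowᵢ·colᵢ)/N² = (49·52 + 52·59 + 80·79 + 63·54)/244² = 0.25763
κ = (pₒ − pₑ)/(1 − pₑ) = (0.70902 − 0.25763)/(1 − 0.25763) = 0.6080

0.6080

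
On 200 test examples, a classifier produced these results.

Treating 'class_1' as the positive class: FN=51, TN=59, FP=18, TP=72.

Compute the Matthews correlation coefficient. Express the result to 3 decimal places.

MCC = (TP·TN − FP·FN) / √((TP+FP)(TP+FN)(TN+FP)(TN+FN))
Numerator = 72·59 − 18·51 = 3330
Denominator = √(90·123·77·110) = √93762900 = 9683.1245
MCC = 3330 / 9683.1245 = 0.344

0.344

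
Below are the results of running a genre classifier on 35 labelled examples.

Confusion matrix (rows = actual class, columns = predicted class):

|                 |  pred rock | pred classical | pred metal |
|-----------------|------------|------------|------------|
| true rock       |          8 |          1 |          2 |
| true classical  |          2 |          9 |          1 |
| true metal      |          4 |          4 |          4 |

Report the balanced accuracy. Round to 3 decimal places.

0.604

Balanced accuracy = mean of per-class recall.
  rock: recall = 8/11 = 0.7273
  classical: recall = 9/12 = 0.7500
  metal: recall = 4/12 = 0.3333
Mean = (0.7273 + 0.7500 + 0.3333) / 3 = 0.604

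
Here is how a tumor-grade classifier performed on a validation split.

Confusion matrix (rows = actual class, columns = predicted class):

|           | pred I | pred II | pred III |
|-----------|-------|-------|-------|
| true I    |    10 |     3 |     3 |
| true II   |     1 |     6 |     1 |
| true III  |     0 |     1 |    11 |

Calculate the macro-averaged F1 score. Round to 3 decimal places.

0.741

Per-class F1 score (2·TP/(2·TP+FP+FN)):
  I: TP=10, FP=1+0=1, FN=3+3=6 → 20/27 = 0.7407
  II: TP=6, FP=3+1=4, FN=1+1=2 → 12/18 = 0.6667
  III: TP=11, FP=3+1=4, FN=0+1=1 → 22/27 = 0.8148
Macro-F1 score = mean = (0.7407 + 0.6667 + 0.8148) / 3 = 0.741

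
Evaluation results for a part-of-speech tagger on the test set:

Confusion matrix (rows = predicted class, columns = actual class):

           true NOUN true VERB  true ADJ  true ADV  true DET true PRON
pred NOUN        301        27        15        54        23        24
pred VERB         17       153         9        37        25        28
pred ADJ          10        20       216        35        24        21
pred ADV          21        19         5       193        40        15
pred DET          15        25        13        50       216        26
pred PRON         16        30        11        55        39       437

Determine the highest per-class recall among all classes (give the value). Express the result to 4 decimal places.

0.8030

Per-class recall (TP/(TP+FN)):
  NOUN: TP=301, FN=17+10+21+15+16=79 → 301/380 = 0.79211
  VERB: TP=153, FN=27+20+19+25+30=121 → 153/274 = 0.55839
  ADJ: TP=216, FN=15+9+5+13+11=53 → 216/269 = 0.80297
  ADV: TP=193, FN=54+37+35+50+55=231 → 193/424 = 0.45519
  DET: TP=216, FN=23+25+24+40+39=151 → 216/367 = 0.58856
  PRON: TP=437, FN=24+28+21+15+26=114 → 437/551 = 0.79310
Highest is class 'ADJ' with recall = 0.8030.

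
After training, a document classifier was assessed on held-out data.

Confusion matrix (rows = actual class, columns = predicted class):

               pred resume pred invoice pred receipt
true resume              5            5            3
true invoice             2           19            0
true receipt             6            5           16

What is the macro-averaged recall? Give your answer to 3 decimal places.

0.627

Per-class recall (TP/(TP+FN)):
  resume: TP=5, FN=5+3=8 → 5/13 = 0.3846
  invoice: TP=19, FN=2+0=2 → 19/21 = 0.9048
  receipt: TP=16, FN=6+5=11 → 16/27 = 0.5926
Macro-recall = mean = (0.3846 + 0.9048 + 0.5926) / 3 = 0.627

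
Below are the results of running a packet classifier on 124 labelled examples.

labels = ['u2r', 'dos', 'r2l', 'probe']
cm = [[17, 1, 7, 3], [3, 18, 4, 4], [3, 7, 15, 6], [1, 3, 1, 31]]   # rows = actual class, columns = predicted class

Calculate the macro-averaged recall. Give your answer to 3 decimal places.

0.643

Per-class recall (TP/(TP+FN)):
  u2r: TP=17, FN=1+7+3=11 → 17/28 = 0.6071
  dos: TP=18, FN=3+4+4=11 → 18/29 = 0.6207
  r2l: TP=15, FN=3+7+6=16 → 15/31 = 0.4839
  probe: TP=31, FN=1+3+1=5 → 31/36 = 0.8611
Macro-recall = mean = (0.6071 + 0.6207 + 0.4839 + 0.8611) / 4 = 0.643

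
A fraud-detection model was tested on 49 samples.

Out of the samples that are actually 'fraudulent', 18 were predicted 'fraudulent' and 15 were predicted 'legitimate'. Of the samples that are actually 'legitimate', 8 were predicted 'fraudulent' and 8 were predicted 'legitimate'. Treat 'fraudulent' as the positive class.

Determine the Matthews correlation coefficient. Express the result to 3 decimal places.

0.043

MCC = (TP·TN − FP·FN) / √((TP+FP)(TP+FN)(TN+FP)(TN+FN))
Numerator = 18·8 − 8·15 = 24
Denominator = √(26·33·16·23) = √315744 = 561.9110
MCC = 24 / 561.9110 = 0.043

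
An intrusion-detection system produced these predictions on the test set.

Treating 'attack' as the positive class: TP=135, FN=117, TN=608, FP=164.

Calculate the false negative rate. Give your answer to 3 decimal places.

0.464

FNR = FN/(FN+TP) = 117/(117+135) = 0.464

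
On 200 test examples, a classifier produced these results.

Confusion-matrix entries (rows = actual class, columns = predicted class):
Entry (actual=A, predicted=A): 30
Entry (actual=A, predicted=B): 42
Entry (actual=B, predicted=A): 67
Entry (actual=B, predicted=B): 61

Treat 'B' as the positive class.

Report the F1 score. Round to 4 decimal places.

0.5281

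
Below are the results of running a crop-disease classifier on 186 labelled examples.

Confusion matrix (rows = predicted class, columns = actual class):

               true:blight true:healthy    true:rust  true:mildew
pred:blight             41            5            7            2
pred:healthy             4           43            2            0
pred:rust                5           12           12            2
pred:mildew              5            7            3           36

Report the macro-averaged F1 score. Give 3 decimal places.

0.679

Per-class F1 score (2·TP/(2·TP+FP+FN)):
  blight: TP=41, FP=5+7+2=14, FN=4+5+5=14 → 82/110 = 0.7455
  healthy: TP=43, FP=4+2+0=6, FN=5+12+7=24 → 86/116 = 0.7414
  rust: TP=12, FP=5+12+2=19, FN=7+2+3=12 → 24/55 = 0.4364
  mildew: TP=36, FP=5+7+3=15, FN=2+0+2=4 → 72/91 = 0.7912
Macro-F1 score = mean = (0.7455 + 0.7414 + 0.4364 + 0.7912) / 4 = 0.679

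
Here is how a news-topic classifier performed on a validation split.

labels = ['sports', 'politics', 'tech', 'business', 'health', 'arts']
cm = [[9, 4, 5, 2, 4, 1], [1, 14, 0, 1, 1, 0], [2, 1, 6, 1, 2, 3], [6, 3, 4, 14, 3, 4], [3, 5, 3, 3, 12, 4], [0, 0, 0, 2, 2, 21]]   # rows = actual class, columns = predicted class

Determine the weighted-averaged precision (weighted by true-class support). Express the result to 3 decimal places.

0.521

Per-class precision (TP/(TP+FP)):
  sports: TP=9, FP=1+2+6+3+0=12 → 9/21 = 0.4286
  politics: TP=14, FP=4+1+3+5+0=13 → 14/27 = 0.5185
  tech: TP=6, FP=5+0+4+3+0=12 → 6/18 = 0.3333
  business: TP=14, FP=2+1+1+3+2=9 → 14/23 = 0.6087
  health: TP=12, FP=4+1+2+3+2=12 → 12/24 = 0.5000
  arts: TP=21, FP=1+0+3+4+4=12 → 21/33 = 0.6364
Weighted-precision = Σ (supportᵢ/N)·precisionᵢ with N=146: (25/146)·0.4286 + (17/146)·0.5185 + (15/146)·0.3333 + (34/146)·0.6087 + (30/146)·0.5000 + (25/146)·0.6364 = 0.521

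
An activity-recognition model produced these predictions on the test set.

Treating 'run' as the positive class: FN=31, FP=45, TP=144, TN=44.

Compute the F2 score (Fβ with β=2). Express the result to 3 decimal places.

Fβ = (1+β²)·TP / ((1+β²)·TP + β²·FN + FP), with β²=4
= 5·144 / (5·144 + 4·31 + 45) = 0.810

0.810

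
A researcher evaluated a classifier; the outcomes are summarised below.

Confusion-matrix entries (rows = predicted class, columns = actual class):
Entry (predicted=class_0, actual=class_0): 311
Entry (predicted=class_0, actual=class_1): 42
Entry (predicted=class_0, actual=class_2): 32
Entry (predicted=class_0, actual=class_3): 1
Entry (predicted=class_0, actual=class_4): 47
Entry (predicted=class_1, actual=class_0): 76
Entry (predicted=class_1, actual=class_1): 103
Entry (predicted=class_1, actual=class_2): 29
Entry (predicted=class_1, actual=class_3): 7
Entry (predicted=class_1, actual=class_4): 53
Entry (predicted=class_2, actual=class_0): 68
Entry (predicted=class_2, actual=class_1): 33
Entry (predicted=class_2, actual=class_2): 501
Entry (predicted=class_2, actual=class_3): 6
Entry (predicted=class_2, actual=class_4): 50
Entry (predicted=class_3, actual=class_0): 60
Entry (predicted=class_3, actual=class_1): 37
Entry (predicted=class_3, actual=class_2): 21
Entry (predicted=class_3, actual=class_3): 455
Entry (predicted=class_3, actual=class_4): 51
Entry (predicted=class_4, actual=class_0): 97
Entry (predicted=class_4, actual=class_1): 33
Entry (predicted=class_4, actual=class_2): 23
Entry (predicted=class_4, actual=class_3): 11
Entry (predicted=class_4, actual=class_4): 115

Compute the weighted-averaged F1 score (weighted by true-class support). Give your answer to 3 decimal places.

Per-class F1 score (2·TP/(2·TP+FP+FN)):
  class_0: TP=311, FP=42+32+1+47=122, FN=76+68+60+97=301 → 622/1045 = 0.5952
  class_1: TP=103, FP=76+29+7+53=165, FN=42+33+37+33=145 → 206/516 = 0.3992
  class_2: TP=501, FP=68+33+6+50=157, FN=32+29+21+23=105 → 1002/1264 = 0.7927
  class_3: TP=455, FP=60+37+21+51=169, FN=1+7+6+11=25 → 910/1104 = 0.8243
  class_4: TP=115, FP=97+33+23+11=164, FN=47+53+50+51=201 → 230/595 = 0.3866
Weighted-F1 score = Σ (supportᵢ/N)·F1 scoreᵢ with N=2262: (612/2262)·0.5952 + (248/2262)·0.3992 + (606/2262)·0.7927 + (480/2262)·0.8243 + (316/2262)·0.3866 = 0.646

0.646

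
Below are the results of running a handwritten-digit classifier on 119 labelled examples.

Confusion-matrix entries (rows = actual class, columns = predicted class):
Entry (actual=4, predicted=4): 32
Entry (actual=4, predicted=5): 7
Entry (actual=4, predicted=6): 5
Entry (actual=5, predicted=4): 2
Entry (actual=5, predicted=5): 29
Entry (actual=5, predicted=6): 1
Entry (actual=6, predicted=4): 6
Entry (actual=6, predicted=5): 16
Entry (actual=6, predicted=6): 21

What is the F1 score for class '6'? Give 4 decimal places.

0.6000

F1 score = 2·TP/(2·TP+FP+FN).
6: TP=21, FP=5+1=6, FN=6+16=22 → 42/70 = 0.60000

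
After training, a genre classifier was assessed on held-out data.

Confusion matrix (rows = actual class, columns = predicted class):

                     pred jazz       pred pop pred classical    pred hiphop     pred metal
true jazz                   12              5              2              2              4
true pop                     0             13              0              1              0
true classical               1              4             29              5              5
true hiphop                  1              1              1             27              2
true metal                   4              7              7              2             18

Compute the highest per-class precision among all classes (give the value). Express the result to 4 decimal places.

0.7436

Per-class precision (TP/(TP+FP)):
  jazz: TP=12, FP=0+1+1+4=6 → 12/18 = 0.66667
  pop: TP=13, FP=5+4+1+7=17 → 13/30 = 0.43333
  classical: TP=29, FP=2+0+1+7=10 → 29/39 = 0.74359
  hiphop: TP=27, FP=2+1+5+2=10 → 27/37 = 0.72973
  metal: TP=18, FP=4+0+5+2=11 → 18/29 = 0.62069
Highest is class 'classical' with precision = 0.7436.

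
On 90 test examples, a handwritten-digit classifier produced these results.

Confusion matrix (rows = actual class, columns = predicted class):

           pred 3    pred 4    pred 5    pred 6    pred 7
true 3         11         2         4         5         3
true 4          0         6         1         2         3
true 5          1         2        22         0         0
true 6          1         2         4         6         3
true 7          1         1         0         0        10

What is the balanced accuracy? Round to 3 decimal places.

Balanced accuracy = mean of per-class recall.
  3: recall = 11/25 = 0.4400
  4: recall = 6/12 = 0.5000
  5: recall = 22/25 = 0.8800
  6: recall = 6/16 = 0.3750
  7: recall = 10/12 = 0.8333
Mean = (0.4400 + 0.5000 + 0.8800 + 0.3750 + 0.8333) / 5 = 0.606

0.606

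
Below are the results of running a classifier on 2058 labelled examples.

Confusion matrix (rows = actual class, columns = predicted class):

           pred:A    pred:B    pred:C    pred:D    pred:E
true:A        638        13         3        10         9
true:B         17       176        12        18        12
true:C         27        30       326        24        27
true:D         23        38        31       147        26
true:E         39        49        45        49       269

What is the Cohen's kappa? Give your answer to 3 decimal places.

0.683

Observed agreement pₒ = trace/N = 1556/2058 = 0.7561
Expected agreement pₑ = Σ (rowᵢ·colᵢ)/N² = (673·744 + 235·306 + 434·417 + 265·248 + 451·343)/2058² = 0.2300
κ = (pₒ − pₑ)/(1 − pₑ) = (0.7561 − 0.2300)/(1 − 0.2300) = 0.683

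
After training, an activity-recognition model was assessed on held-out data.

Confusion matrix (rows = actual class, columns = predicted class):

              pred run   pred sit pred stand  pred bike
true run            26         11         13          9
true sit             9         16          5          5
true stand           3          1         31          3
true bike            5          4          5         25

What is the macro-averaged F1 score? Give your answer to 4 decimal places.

0.5697

Per-class F1 score (2·TP/(2·TP+FP+FN)):
  run: TP=26, FP=9+3+5=17, FN=11+13+9=33 → 52/102 = 0.50980
  sit: TP=16, FP=11+1+4=16, FN=9+5+5=19 → 32/67 = 0.47761
  stand: TP=31, FP=13+5+5=23, FN=3+1+3=7 → 62/92 = 0.67391
  bike: TP=25, FP=9+5+3=17, FN=5+4+5=14 → 50/81 = 0.61728
Macro-F1 score = mean = (0.50980 + 0.47761 + 0.67391 + 0.61728) / 4 = 0.5697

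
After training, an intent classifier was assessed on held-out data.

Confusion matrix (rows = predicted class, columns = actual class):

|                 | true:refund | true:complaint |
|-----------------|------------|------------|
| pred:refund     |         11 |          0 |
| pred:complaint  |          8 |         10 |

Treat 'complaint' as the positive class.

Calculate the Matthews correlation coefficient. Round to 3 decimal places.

MCC = (TP·TN − FP·FN) / √((TP+FP)(TP+FN)(TN+FP)(TN+FN))
Numerator = 10·11 − 8·0 = 110
Denominator = √(18·10·19·11) = √37620 = 193.9588
MCC = 110 / 193.9588 = 0.567

0.567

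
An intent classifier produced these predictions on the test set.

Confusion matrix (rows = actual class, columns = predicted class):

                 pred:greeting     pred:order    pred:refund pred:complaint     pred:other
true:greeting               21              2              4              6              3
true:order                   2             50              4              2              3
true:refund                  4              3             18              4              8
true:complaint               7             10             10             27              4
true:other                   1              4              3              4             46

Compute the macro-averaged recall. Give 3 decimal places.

0.630

Per-class recall (TP/(TP+FN)):
  greeting: TP=21, FN=2+4+6+3=15 → 21/36 = 0.5833
  order: TP=50, FN=2+4+2+3=11 → 50/61 = 0.8197
  refund: TP=18, FN=4+3+4+8=19 → 18/37 = 0.4865
  complaint: TP=27, FN=7+10+10+4=31 → 27/58 = 0.4655
  other: TP=46, FN=1+4+3+4=12 → 46/58 = 0.7931
Macro-recall = mean = (0.5833 + 0.8197 + 0.4865 + 0.4655 + 0.7931) / 5 = 0.630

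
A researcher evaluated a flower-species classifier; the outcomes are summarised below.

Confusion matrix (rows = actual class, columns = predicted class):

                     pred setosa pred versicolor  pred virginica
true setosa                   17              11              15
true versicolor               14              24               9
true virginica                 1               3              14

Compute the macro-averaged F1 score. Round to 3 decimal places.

0.506

Per-class F1 score (2·TP/(2·TP+FP+FN)):
  setosa: TP=17, FP=14+1=15, FN=11+15=26 → 34/75 = 0.4533
  versicolor: TP=24, FP=11+3=14, FN=14+9=23 → 48/85 = 0.5647
  virginica: TP=14, FP=15+9=24, FN=1+3=4 → 28/56 = 0.5000
Macro-F1 score = mean = (0.4533 + 0.5647 + 0.5000) / 3 = 0.506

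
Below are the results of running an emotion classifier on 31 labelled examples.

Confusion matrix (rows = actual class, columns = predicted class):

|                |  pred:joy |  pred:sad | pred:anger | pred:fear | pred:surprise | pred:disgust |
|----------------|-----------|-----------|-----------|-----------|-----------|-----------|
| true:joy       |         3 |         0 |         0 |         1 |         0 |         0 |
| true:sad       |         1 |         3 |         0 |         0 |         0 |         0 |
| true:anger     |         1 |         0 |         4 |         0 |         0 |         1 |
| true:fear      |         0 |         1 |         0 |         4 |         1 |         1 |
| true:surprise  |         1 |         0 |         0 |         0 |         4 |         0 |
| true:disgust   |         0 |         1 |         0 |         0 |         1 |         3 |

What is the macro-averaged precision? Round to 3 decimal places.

0.694

Per-class precision (TP/(TP+FP)):
  joy: TP=3, FP=1+1+0+1+0=3 → 3/6 = 0.5000
  sad: TP=3, FP=0+0+1+0+1=2 → 3/5 = 0.6000
  anger: TP=4, FP=0+0+0+0+0=0 → 4/4 = 1.0000
  fear: TP=4, FP=1+0+0+0+0=1 → 4/5 = 0.8000
  surprise: TP=4, FP=0+0+0+1+1=2 → 4/6 = 0.6667
  disgust: TP=3, FP=0+0+1+1+0=2 → 3/5 = 0.6000
Macro-precision = mean = (0.5000 + 0.6000 + 1.0000 + 0.8000 + 0.6667 + 0.6000) / 6 = 0.694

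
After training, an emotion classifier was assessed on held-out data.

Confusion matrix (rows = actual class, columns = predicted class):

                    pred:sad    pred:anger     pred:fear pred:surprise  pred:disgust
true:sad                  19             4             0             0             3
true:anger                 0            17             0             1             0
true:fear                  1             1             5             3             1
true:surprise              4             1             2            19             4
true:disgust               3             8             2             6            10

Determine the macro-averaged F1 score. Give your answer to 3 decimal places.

Per-class F1 score (2·TP/(2·TP+FP+FN)):
  sad: TP=19, FP=0+1+4+3=8, FN=4+0+0+3=7 → 38/53 = 0.7170
  anger: TP=17, FP=4+1+1+8=14, FN=0+0+1+0=1 → 34/49 = 0.6939
  fear: TP=5, FP=0+0+2+2=4, FN=1+1+3+1=6 → 10/20 = 0.5000
  surprise: TP=19, FP=0+1+3+6=10, FN=4+1+2+4=11 → 38/59 = 0.6441
  disgust: TP=10, FP=3+0+1+4=8, FN=3+8+2+6=19 → 20/47 = 0.4255
Macro-F1 score = mean = (0.7170 + 0.6939 + 0.5000 + 0.6441 + 0.4255) / 5 = 0.596

0.596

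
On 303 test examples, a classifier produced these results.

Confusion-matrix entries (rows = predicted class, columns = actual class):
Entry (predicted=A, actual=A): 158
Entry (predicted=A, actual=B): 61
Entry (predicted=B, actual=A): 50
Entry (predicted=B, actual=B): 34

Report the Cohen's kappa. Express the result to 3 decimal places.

Observed agreement pₒ = trace/N = 192/303 = 0.6337
Expected agreement pₑ = Σ (rowᵢ·colᵢ)/N² = (208·219 + 95·84)/303² = 0.5831
κ = (pₒ − pₑ)/(1 − pₑ) = (0.6337 − 0.5831)/(1 − 0.5831) = 0.121

0.121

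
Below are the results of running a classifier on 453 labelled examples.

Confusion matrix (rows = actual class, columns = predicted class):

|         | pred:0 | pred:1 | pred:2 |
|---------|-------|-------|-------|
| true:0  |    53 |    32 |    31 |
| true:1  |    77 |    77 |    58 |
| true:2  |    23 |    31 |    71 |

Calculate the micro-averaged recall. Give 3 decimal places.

0.444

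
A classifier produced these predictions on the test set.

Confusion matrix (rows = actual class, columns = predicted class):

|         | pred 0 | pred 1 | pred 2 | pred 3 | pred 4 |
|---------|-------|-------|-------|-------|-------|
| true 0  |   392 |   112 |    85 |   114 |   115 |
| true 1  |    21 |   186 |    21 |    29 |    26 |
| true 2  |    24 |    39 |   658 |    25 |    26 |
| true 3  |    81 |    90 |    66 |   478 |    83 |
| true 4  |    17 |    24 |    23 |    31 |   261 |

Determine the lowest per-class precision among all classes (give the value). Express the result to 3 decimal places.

0.412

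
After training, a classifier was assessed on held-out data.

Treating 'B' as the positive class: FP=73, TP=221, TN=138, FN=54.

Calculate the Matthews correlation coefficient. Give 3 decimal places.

MCC = (TP·TN − FP·FN) / √((TP+FP)(TP+FN)(TN+FP)(TN+FN))
Numerator = 221·138 − 73·54 = 26556
Denominator = √(294·275·211·192) = √3275395200 = 57231.0685
MCC = 26556 / 57231.0685 = 0.464

0.464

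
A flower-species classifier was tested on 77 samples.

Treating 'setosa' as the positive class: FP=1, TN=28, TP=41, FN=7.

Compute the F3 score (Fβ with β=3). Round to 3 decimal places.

0.865

Fβ = (1+β²)·TP / ((1+β²)·TP + β²·FN + FP), with β²=9
= 10·41 / (10·41 + 9·7 + 1) = 0.865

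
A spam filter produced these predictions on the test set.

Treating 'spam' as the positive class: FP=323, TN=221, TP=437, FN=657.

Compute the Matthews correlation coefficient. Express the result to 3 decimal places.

-0.183

MCC = (TP·TN − FP·FN) / √((TP+FP)(TP+FN)(TN+FP)(TN+FN))
Numerator = 437·221 − 323·657 = -115634
Denominator = √(760·1094·544·878) = √397122350080 = 630176.4436
MCC = -115634 / 630176.4436 = -0.183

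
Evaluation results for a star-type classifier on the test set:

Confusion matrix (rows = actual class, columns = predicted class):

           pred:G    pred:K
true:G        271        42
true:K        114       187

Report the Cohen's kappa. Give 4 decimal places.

0.4893

Observed agreement pₒ = trace/N = 458/614 = 0.74593
Expected agreement pₑ = Σ (rowᵢ·colᵢ)/N² = (313·385 + 301·229)/614² = 0.50248
κ = (pₒ − pₑ)/(1 − pₑ) = (0.74593 − 0.50248)/(1 − 0.50248) = 0.4893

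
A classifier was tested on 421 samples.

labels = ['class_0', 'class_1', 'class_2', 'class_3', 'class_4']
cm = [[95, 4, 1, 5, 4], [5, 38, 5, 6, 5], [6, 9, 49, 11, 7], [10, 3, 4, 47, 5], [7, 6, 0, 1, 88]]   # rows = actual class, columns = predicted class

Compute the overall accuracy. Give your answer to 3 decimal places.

0.753

Accuracy = trace / total = (95+38+49+47+88=317) / 421 = 317/421 = 0.753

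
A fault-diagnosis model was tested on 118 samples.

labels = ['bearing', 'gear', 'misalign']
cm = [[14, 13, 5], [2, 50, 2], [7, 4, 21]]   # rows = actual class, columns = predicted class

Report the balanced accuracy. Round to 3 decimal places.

Balanced accuracy = mean of per-class recall.
  bearing: recall = 14/32 = 0.4375
  gear: recall = 50/54 = 0.9259
  misalign: recall = 21/32 = 0.6563
Mean = (0.4375 + 0.9259 + 0.6563) / 3 = 0.673

0.673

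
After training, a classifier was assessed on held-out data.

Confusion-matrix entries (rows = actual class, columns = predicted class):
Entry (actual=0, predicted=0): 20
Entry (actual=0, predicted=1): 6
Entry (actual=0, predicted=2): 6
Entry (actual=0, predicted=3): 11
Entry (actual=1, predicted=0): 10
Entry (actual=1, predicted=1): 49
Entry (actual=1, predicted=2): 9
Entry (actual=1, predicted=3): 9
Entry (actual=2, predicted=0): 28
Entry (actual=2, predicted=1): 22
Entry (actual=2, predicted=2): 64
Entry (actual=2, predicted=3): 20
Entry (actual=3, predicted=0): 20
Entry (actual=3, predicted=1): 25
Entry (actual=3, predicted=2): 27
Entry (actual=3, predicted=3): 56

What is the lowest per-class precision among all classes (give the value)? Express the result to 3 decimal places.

Per-class precision (TP/(TP+FP)):
  0: TP=20, FP=10+28+20=58 → 20/78 = 0.2564
  1: TP=49, FP=6+22+25=53 → 49/102 = 0.4804
  2: TP=64, FP=6+9+27=42 → 64/106 = 0.6038
  3: TP=56, FP=11+9+20=40 → 56/96 = 0.5833
Lowest is class '0' with precision = 0.256.

0.256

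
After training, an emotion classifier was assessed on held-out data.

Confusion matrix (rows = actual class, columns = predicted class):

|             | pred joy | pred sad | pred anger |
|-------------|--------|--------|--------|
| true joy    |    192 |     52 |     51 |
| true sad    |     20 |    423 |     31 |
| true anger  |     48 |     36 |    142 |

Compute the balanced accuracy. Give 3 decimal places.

0.724

Balanced accuracy = mean of per-class recall.
  joy: recall = 192/295 = 0.6508
  sad: recall = 423/474 = 0.8924
  anger: recall = 142/226 = 0.6283
Mean = (0.6508 + 0.8924 + 0.6283) / 3 = 0.724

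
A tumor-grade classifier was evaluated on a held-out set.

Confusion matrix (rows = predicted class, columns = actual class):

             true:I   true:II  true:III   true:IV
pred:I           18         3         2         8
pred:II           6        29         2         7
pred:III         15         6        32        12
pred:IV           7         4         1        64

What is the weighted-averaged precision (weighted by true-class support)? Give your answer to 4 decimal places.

0.6909

Per-class precision (TP/(TP+FP)):
  I: TP=18, FP=3+2+8=13 → 18/31 = 0.58065
  II: TP=29, FP=6+2+7=15 → 29/44 = 0.65909
  III: TP=32, FP=15+6+12=33 → 32/65 = 0.49231
  IV: TP=64, FP=7+4+1=12 → 64/76 = 0.84211
Weighted-precision = Σ (supportᵢ/N)·precisionᵢ with N=216: (46/216)·0.58065 + (42/216)·0.65909 + (37/216)·0.49231 + (91/216)·0.84211 = 0.6909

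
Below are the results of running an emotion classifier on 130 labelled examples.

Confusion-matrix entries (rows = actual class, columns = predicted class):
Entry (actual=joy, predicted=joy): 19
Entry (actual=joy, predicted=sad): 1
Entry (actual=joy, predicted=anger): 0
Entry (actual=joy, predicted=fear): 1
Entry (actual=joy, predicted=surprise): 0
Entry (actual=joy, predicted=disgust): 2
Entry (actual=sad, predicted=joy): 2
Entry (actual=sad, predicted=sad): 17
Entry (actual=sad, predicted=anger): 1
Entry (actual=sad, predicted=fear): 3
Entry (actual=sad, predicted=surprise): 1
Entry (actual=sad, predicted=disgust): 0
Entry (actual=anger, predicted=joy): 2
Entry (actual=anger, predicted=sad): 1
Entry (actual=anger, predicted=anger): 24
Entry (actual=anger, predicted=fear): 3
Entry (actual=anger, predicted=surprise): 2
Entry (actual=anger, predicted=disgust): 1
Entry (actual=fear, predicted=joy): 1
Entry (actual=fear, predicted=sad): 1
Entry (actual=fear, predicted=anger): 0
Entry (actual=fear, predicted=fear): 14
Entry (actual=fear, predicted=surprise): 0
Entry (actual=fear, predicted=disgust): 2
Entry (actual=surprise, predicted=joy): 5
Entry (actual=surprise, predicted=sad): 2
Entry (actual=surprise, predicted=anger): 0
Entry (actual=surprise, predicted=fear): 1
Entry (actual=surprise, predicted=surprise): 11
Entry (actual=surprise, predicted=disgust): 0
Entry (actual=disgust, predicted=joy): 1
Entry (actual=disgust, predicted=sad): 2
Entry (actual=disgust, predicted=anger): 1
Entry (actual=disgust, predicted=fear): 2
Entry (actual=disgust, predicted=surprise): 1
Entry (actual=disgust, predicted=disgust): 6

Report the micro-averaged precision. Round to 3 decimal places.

0.700

Micro-averaging pools counts across classes: ΣTP=91, ΣFP=39, ΣFN=39.
Micro-precision = TP/(TP+FP) on pooled counts = 0.700 (equals overall accuracy in single-label multiclass).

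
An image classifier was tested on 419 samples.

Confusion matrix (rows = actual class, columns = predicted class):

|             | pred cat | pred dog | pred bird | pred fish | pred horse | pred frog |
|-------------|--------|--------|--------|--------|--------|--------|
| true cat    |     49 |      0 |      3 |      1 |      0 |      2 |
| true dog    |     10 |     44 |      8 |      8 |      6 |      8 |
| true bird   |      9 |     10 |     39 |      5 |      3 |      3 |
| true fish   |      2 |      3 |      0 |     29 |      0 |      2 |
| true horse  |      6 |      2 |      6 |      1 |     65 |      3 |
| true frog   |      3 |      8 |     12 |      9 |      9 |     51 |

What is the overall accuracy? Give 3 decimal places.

Accuracy = trace / total = (49+44+39+29+65+51=277) / 419 = 277/419 = 0.661

0.661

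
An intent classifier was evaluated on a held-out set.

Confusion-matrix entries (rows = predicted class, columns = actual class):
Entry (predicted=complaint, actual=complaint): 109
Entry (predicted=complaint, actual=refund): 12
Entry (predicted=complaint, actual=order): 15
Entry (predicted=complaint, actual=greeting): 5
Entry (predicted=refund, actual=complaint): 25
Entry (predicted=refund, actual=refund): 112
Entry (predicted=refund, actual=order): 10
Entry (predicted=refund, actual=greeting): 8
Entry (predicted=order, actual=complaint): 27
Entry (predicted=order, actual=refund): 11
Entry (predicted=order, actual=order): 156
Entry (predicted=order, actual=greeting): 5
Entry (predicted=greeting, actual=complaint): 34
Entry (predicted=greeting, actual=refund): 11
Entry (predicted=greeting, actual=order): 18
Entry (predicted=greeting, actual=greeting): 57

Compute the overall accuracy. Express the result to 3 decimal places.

Accuracy = trace / total = (109+112+156+57=434) / 615 = 434/615 = 0.706

0.706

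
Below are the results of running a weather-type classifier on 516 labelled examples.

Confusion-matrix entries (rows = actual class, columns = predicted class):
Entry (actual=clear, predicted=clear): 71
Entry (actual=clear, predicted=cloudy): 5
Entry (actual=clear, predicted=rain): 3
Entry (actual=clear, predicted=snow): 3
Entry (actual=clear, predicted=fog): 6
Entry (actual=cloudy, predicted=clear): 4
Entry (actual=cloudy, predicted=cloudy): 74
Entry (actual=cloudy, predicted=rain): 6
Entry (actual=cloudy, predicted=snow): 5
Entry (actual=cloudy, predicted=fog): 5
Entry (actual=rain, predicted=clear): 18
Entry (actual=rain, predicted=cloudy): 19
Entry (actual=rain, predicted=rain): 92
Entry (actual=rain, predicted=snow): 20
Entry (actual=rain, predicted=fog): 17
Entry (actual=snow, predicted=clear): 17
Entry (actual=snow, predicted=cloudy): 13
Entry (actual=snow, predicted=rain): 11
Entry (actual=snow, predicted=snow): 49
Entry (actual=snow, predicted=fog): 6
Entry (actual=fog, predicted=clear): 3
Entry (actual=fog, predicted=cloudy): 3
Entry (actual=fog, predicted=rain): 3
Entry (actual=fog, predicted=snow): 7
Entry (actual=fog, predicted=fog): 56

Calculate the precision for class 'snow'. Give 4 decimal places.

precision = TP/(TP+FP).
snow: TP=49, FP=3+5+20+7=35 → 49/84 = 0.58333

0.5833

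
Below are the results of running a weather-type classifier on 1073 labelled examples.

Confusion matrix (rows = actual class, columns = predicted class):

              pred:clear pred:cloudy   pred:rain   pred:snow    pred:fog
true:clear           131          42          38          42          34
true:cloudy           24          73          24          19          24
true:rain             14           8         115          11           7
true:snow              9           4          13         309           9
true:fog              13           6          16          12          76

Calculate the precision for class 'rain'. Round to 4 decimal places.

0.5583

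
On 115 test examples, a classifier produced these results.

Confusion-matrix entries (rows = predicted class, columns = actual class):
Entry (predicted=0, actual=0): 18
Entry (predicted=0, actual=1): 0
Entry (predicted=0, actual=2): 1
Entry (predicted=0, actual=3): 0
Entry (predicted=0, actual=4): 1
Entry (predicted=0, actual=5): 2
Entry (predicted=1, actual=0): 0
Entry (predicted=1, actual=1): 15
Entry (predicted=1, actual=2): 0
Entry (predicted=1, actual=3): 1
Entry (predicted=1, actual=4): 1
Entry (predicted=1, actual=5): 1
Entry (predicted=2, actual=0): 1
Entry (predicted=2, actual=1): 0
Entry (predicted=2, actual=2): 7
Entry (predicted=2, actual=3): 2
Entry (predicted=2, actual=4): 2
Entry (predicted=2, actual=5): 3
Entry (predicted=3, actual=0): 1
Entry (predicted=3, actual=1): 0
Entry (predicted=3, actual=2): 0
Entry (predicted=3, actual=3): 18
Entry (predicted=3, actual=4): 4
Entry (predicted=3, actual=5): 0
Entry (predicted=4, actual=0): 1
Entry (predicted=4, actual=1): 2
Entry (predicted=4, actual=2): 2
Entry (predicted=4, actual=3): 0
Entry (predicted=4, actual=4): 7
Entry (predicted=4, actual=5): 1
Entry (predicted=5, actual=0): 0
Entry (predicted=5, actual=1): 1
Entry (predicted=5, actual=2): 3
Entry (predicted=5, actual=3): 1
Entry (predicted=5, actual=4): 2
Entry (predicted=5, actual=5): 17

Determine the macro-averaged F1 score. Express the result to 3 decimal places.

0.691

Per-class F1 score (2·TP/(2·TP+FP+FN)):
  0: TP=18, FP=0+1+0+1+2=4, FN=0+1+1+1+0=3 → 36/43 = 0.8372
  1: TP=15, FP=0+0+1+1+1=3, FN=0+0+0+2+1=3 → 30/36 = 0.8333
  2: TP=7, FP=1+0+2+2+3=8, FN=1+0+0+2+3=6 → 14/28 = 0.5000
  3: TP=18, FP=1+0+0+4+0=5, FN=0+1+2+0+1=4 → 36/45 = 0.8000
  4: TP=7, FP=1+2+2+0+1=6, FN=1+1+2+4+2=10 → 14/30 = 0.4667
  5: TP=17, FP=0+1+3+1+2=7, FN=2+1+3+0+1=7 → 34/48 = 0.7083
Macro-F1 score = mean = (0.8372 + 0.8333 + 0.5000 + 0.8000 + 0.4667 + 0.7083) / 6 = 0.691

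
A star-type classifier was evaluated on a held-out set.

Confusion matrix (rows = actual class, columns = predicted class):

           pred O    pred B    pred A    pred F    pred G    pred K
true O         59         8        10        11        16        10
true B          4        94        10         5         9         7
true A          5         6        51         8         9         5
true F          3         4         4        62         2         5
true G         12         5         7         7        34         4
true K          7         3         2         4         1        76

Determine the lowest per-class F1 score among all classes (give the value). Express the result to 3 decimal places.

Per-class F1 score (2·TP/(2·TP+FP+FN)):
  O: TP=59, FP=4+5+3+12+7=31, FN=8+10+11+16+10=55 → 118/204 = 0.5784
  B: TP=94, FP=8+6+4+5+3=26, FN=4+10+5+9+7=35 → 188/249 = 0.7550
  A: TP=51, FP=10+10+4+7+2=33, FN=5+6+8+9+5=33 → 102/168 = 0.6071
  F: TP=62, FP=11+5+8+7+4=35, FN=3+4+4+2+5=18 → 124/177 = 0.7006
  G: TP=34, FP=16+9+9+2+1=37, FN=12+5+7+7+4=35 → 68/140 = 0.4857
  K: TP=76, FP=10+7+5+5+4=31, FN=7+3+2+4+1=17 → 152/200 = 0.7600
Lowest is class 'G' with F1 score = 0.486.

0.486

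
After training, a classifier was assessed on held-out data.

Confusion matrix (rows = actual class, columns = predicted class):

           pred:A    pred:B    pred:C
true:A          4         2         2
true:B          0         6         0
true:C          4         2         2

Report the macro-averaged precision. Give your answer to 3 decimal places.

0.533

Per-class precision (TP/(TP+FP)):
  A: TP=4, FP=0+4=4 → 4/8 = 0.5000
  B: TP=6, FP=2+2=4 → 6/10 = 0.6000
  C: TP=2, FP=2+0=2 → 2/4 = 0.5000
Macro-precision = mean = (0.5000 + 0.6000 + 0.5000) / 3 = 0.533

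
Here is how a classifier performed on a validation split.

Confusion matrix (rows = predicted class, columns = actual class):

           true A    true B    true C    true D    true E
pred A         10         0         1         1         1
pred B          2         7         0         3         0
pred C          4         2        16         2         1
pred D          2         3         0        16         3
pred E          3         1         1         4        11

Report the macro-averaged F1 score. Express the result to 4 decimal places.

Per-class F1 score (2·TP/(2·TP+FP+FN)):
  A: TP=10, FP=0+1+1+1=3, FN=2+4+2+3=11 → 20/34 = 0.58824
  B: TP=7, FP=2+0+3+0=5, FN=0+2+3+1=6 → 14/25 = 0.56000
  C: TP=16, FP=4+2+2+1=9, FN=1+0+0+1=2 → 32/43 = 0.74419
  D: TP=16, FP=2+3+0+3=8, FN=1+3+2+4=10 → 32/50 = 0.64000
  E: TP=11, FP=3+1+1+4=9, FN=1+0+1+3=5 → 22/36 = 0.61111
Macro-F1 score = mean = (0.58824 + 0.56000 + 0.74419 + 0.64000 + 0.61111) / 5 = 0.6287

0.6287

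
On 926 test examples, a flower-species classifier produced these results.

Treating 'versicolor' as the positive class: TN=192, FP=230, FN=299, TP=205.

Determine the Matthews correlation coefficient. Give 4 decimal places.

MCC = (TP·TN − FP·FN) / √((TP+FP)(TP+FN)(TN+FP)(TN+FN))
Numerator = 205·192 − 230·299 = -29410
Denominator = √(435·504·422·491) = √45426966480 = 213136.0281
MCC = -29410 / 213136.0281 = -0.1380

-0.1380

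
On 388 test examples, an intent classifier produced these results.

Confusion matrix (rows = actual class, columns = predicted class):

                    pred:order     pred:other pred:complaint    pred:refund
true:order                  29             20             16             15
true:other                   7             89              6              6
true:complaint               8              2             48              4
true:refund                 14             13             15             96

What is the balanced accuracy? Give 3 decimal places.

Balanced accuracy = mean of per-class recall.
  order: recall = 29/80 = 0.3625
  other: recall = 89/108 = 0.8241
  complaint: recall = 48/62 = 0.7742
  refund: recall = 96/138 = 0.6957
Mean = (0.3625 + 0.8241 + 0.7742 + 0.6957) / 4 = 0.664

0.664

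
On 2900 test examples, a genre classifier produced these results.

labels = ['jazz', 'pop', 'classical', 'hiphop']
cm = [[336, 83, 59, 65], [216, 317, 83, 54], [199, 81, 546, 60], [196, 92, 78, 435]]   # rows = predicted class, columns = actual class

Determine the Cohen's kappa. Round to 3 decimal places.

0.421

Observed agreement pₒ = trace/N = 1634/2900 = 0.5634
Expected agreement pₑ = Σ (rowᵢ·colᵢ)/N² = (947·543 + 573·670 + 766·886 + 614·801)/2900² = 0.2460
κ = (pₒ − pₑ)/(1 − pₑ) = (0.5634 − 0.2460)/(1 − 0.2460) = 0.421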